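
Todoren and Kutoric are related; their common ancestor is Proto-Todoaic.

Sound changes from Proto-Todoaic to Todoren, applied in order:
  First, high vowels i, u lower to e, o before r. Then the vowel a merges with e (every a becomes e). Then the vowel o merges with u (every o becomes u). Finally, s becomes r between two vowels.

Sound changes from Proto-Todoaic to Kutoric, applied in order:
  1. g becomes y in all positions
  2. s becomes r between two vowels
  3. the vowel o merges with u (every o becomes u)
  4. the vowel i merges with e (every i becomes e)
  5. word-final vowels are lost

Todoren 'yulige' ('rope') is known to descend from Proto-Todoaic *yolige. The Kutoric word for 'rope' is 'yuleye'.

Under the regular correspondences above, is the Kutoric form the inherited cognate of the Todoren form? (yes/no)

no

Derive the expected Kutoric reflex of *yolige:
Kutoric: start from *yolige.
  rule 1 (unconditioned shift): yolige → yoliye
  rule 2: no change — yoliye
  rule 3 (vowel merger): yoliye → yuliye
  rule 4 (vowel merger): yuliye → yuleye
  rule 5 (apocope): yuleye → yuley
  ⇒ Kutoric yuley
The regular Kutoric reflex would be 'yuley', but the attested form is 'yuleye'. The correspondence is irregular, so they are not cognates (the Kutoric form has a different source).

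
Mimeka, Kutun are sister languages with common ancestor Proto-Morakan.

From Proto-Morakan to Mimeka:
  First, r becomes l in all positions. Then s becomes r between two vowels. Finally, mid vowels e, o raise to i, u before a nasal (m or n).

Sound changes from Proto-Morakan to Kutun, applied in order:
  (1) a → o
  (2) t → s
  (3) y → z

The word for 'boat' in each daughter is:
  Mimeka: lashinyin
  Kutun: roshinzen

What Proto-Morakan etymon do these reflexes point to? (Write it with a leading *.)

*rashinyen

Position 2: Mimeka has a, Kutun has o. Mimeka preserves a here (none of its changes turn any other segment into a), so the proto-segment is *a.
Position 7: Mimeka has y, Kutun has z. Mimeka preserves y here (none of its changes turn any other segment into y), so the proto-segment is *y.
Position 1: Mimeka has l, Kutun has r. Kutun preserves r here (none of its changes turn any other segment into r), so the proto-segment is *r.
Verify the candidate proto-form against each daughter:
Mimeka: *rashinyen > lashinyen > lashinyin  (by unconditioned shift, pre-nasal raising)
Kutun: start from *rashinyen.
  rule 1 (vowel merger): rashinyen → roshinyen
  rule 2: no change — roshinyen
  rule 3 (unconditioned shift): roshinyen → roshinzen
  ⇒ Kutun roshinzen
No other proto-form is consistent with every reflex, so the reconstruction is *rashinyen.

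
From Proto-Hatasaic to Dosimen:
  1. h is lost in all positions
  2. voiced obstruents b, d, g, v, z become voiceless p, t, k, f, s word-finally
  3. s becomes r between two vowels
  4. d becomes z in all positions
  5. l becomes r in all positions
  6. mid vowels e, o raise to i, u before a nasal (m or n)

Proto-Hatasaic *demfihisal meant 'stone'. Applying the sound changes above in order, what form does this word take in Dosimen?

Dosimen: *demfihisal
  demfihisal → demfiisal   [h-loss]
  demfiisal (rule 2 does not apply)
  demfiisal → demfiiral   [rhotacism]
  demfiiral → zemfiiral   [unconditioned shift]
  zemfiiral → zemfiirar   [unconditioned shift]
  zemfiirar → zimfiirar   [pre-nasal raising]
  giving Dosimen zimfiirar.

zimfiirar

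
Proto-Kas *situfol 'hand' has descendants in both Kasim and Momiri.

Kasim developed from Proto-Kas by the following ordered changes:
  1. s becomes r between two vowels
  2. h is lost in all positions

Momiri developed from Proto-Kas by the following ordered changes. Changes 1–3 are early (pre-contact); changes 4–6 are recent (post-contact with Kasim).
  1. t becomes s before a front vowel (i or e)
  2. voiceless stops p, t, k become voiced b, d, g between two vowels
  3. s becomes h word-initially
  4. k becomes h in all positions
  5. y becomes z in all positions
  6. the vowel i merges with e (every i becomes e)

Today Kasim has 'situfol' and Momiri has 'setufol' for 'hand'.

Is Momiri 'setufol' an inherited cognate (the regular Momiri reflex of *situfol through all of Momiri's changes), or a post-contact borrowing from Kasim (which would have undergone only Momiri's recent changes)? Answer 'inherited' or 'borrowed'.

borrowed

If inherited, *situfol would pass through all of Momiri's changes:
Momiri: *situfol > sidufol > hidufol > hedufol  (by intervocalic voicing, debuccalisation, vowel merger)
If borrowed from Kasim 'situfol' after the early changes, it would undergo only the recent ones:
  rule 4 (unconditioned shift): no change (situfol)
  rule 5 (unconditioned shift): no change (situfol)
  rule 6 (vowel merger): situfol → setufol
  ⇒ as a loan: setufol
Momiri 'setufol' matches the loan outcome 'setufol', not the inherited 'hedufol' — it skipped the early Momiri changes, so it was borrowed from Kasim.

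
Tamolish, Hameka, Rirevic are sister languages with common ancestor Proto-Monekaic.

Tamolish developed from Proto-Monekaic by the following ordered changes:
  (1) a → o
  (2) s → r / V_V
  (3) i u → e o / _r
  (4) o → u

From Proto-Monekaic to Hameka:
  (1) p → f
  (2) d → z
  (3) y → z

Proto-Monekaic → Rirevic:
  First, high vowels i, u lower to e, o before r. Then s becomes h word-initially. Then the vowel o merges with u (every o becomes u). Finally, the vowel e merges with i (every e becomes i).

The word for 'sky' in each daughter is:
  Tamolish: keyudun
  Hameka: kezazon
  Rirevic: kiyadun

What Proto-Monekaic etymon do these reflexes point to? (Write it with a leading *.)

Position 4: Tamolish has u, Hameka has a, Rirevic has a. Hameka preserves a here (none of its changes turn any other segment into a), so the proto-segment is *a.
Position 3: Tamolish has y, Hameka has z, Rirevic has y. Tamolish preserves y here (none of its changes turn any other segment into y), so the proto-segment is *y.
This points to *keyadon. Verify forward in each daughter:
Tamolish: start from *keyadon.
  rule 1 (vowel merger): keyadon → keyodon
  rule 2: no change — keyodon
  rule 3: no change — keyodon
  rule 4 (vowel merger): keyodon → keyudun
  ⇒ Tamolish keyudun
Hameka: *keyadon
  keyadon (rule 1 does not apply)
  keyadon → keyazon   [unconditioned shift]
  keyazon → kezazon   [unconditioned shift]
  giving Hameka kezazon.
Rirevic: *keyadon
  keyadon (rule 1 does not apply)
  keyadon (rule 2 does not apply)
  keyadon → keyadun   [vowel merger]
  keyadun → kiyadun   [vowel merger]
  giving Rirevic kiyadun.
No other proto-form is consistent with every reflex, so the reconstruction is *keyadon.

*keyadon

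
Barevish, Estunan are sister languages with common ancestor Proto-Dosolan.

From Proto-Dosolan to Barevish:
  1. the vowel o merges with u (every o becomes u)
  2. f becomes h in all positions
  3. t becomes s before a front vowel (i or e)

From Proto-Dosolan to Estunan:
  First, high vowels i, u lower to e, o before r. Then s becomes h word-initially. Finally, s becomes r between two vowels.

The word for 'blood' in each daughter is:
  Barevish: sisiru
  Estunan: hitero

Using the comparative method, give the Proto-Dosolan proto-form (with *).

Position 4: Barevish has i, Estunan has e. Barevish preserves i here (none of its changes turn any other segment into i), so the proto-segment is *i.
Position 3: Barevish has s, Estunan has t. Estunan preserves t here (none of its changes turn any other segment into t), so the proto-segment is *t.
This points to *sitiro. Verify forward in each daughter:
Barevish: start from *sitiro.
  rule 1 (vowel merger): sitiro → sitiru
  rule 2: no change — sitiru
  rule 3 (palatalisation): sitiru → sisiru
  ⇒ Barevish sisiru
Estunan: *sitiro
  sitiro → sitero   [pre-rhotic lowering]
  sitero → hitero   [debuccalisation]
  hitero (rule 3 does not apply)
  giving Estunan hitero.
*sitiro is the unique common source.

*sitiro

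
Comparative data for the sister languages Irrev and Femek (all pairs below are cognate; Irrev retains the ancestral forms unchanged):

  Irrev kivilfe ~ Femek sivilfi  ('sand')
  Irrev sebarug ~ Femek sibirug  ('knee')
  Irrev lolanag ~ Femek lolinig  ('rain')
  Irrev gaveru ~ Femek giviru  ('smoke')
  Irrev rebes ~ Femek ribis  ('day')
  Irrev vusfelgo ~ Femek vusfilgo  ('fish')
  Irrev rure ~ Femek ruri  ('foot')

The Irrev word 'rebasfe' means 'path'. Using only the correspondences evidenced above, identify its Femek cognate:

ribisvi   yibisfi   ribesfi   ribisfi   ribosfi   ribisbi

ribisfi

sebarug ~ sibirug, rebes ~ ribis — Irrev e corresponds to Femek i after a consonant, before a labial obstruent.
lolanag ~ lolinig — Irrev a corresponds to Femek i after a consonant, before a consonant other than r, m, n, p, b, f, v.
kivilfe ~ sivilfi, rure ~ ruri — Irrev e corresponds to Femek i word-finally.
Applying these to Irrev 'rebasfe':
  rebasfe → ribasfe   (e→i after a consonant, before a labial obstruent)
  ribasfe → ribisfe   (a→i after a consonant, before a consonant other than r, m, n, p, b, f, v)
  ribisfe → ribisfi   (e→i word-finally)
So the Femek cognate is 'ribisfi'.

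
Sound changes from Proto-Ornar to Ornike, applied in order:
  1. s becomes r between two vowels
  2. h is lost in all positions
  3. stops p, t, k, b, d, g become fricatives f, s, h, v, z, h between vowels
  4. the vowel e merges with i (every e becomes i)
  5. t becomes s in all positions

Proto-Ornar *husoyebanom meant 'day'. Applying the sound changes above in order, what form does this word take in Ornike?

Ornike: start from *husoyebanom.
  rule 1 (rhotacism): husoyebanom → huroyebanom
  rule 2 (h-loss): huroyebanom → uroyebanom
  rule 3 (intervocalic lenition): uroyebanom → uroyevanom
  rule 4 (vowel merger): uroyevanom → uroyivanom
  rule 5: no change — uroyivanom
  ⇒ Ornike uroyivanom

uroyivanom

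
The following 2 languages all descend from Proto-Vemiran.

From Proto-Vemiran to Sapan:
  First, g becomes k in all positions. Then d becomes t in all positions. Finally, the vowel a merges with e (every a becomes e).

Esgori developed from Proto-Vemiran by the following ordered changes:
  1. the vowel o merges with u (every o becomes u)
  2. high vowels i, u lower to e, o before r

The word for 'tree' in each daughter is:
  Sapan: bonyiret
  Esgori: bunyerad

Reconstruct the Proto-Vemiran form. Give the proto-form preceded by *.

*bonyirad

Position 8: Sapan has t, Esgori has d. Esgori preserves d here (none of its changes turn any other segment into d), so the proto-segment is *d.
Position 5: Sapan has i, Esgori has e. Sapan preserves i here (none of its changes turn any other segment into i), so the proto-segment is *i.
Position 2: Sapan has o, Esgori has u. Sapan preserves o here (none of its changes turn any other segment into o), so the proto-segment is *o.
Continuing position by position gives *bonyirad; check it forward:
Sapan: start from *bonyirad.
  rule 1: no change — bonyirad
  rule 2 (unconditioned shift): bonyirad → bonyirat
  rule 3 (vowel merger): bonyirat → bonyiret
  ⇒ Sapan bonyiret
Esgori: *bonyirad
  bonyirad → bunyirad   [vowel merger]
  bunyirad → bunyerad   [pre-rhotic lowering]
  giving Esgori bunyerad.
No other proto-form is consistent with every reflex, so the reconstruction is *bonyirad.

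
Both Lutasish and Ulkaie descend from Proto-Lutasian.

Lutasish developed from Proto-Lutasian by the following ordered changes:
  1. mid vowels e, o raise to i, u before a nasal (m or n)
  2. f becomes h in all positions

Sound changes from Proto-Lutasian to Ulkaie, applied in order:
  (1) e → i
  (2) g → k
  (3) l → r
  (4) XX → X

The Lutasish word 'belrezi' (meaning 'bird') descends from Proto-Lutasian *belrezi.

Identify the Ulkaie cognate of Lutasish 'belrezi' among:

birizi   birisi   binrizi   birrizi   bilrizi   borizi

Ulkaie: start from *belrezi.
  rule 1 (vowel merger): belrezi → bilrizi
  rule 2: no change — bilrizi
  rule 3 (unconditioned shift): bilrizi → birrizi
  rule 4 (degemination): birrizi → birizi
  ⇒ Ulkaie birizi
Among the options, 'birizi' alone shows every Ulkaie change applied in order.

birizi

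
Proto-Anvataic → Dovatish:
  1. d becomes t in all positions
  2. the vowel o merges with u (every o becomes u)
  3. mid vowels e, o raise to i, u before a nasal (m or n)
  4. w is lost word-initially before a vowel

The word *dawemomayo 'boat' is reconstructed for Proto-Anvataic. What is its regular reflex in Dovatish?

Dovatish: *dawemomayo > tawemomayo > tawemumayu > tawimumayu  (by unconditioned shift, vowel merger, pre-nasal raising)

tawimumayu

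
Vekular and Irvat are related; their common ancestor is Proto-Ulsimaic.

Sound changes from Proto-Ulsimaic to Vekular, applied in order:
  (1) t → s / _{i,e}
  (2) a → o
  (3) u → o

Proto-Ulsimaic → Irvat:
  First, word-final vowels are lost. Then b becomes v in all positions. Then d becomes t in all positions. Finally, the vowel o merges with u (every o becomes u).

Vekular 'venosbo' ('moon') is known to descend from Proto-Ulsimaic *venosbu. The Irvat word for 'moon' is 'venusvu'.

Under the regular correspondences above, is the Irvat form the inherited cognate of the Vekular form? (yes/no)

Derive the expected Irvat reflex of *venosbu:
Irvat: *venosbu
  venosbu → venosb   [apocope]
  venosb → venosv   [unconditioned shift]
  venosv (rule 3 does not apply)
  venosv → venusv   [vowel merger]
  giving Irvat venusv.
The regular Irvat reflex would be 'venusv', but the attested form is 'venusvu'. The correspondence is irregular, so they are not cognates (the Irvat form has a different source).

no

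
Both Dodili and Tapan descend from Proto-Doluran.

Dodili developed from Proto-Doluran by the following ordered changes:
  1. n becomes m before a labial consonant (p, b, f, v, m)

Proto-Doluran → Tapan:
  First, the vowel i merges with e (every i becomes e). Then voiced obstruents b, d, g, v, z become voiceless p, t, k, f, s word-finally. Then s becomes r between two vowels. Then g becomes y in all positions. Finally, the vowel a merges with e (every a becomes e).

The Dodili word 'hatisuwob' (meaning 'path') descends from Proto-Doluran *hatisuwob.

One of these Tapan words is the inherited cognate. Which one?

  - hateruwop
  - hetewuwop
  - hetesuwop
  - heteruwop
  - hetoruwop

heteruwop

Tapan: *hatisuwob
  hatisuwob → hatesuwob   [vowel merger]
  hatesuwob → hatesuwop   [final devoicing]
  hatesuwop → hateruwop   [rhotacism]
  hateruwop (rule 4 does not apply)
  hateruwop → heteruwop   [vowel merger]
  giving Tapan heteruwop.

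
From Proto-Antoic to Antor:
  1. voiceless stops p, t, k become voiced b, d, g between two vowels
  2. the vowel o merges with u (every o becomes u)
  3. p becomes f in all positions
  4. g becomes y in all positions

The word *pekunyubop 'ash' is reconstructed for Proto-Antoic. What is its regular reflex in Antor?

feyunyubuf

Antor: *pekunyubop
  pekunyubop → pegunyubop   [intervocalic voicing]
  pegunyubop → pegunyubup   [vowel merger]
  pegunyubup → fegunyubuf   [unconditioned shift]
  fegunyubuf → feyunyubuf   [unconditioned shift]
  giving Antor feyunyubuf.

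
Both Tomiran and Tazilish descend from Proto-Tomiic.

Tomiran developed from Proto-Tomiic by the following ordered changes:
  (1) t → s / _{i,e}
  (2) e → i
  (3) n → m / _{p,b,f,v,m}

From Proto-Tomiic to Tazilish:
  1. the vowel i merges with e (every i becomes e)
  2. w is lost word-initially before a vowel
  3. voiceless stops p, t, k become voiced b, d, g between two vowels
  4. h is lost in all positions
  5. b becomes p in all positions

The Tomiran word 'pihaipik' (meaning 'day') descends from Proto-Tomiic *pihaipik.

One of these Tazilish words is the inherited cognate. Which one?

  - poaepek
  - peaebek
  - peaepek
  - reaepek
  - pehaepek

Tazilish: *pihaipik
  pihaipik → pehaepek   [vowel merger]
  pehaepek (rule 2 does not apply)
  pehaepek → pehaebek   [intervocalic voicing]
  pehaebek → peaebek   [h-loss]
  peaebek → peaepek   [unconditioned shift]
  giving Tazilish peaepek.
Only 'peaepek' matches the regular Tazilish development of *pihaipik.

peaepek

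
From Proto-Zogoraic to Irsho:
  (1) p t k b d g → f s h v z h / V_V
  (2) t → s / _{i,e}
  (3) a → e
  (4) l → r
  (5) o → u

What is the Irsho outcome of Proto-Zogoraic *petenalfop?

pesenerfup

Irsho: *petenalfop > pesenalfop > pesenelfop > pesenerfop > pesenerfup  (by intervocalic lenition, vowel merger, unconditioned shift, vowel merger)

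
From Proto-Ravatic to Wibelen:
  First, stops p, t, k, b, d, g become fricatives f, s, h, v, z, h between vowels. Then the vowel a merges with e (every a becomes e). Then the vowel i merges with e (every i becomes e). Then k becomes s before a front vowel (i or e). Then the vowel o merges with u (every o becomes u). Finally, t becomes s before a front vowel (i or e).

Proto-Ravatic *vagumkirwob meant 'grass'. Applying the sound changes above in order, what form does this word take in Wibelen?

Wibelen: *vagumkirwob > vahumkirwob > vehumkirwob > vehumkerwob > vehumserwob > vehumserwub  (by intervocalic lenition, vowel merger, vowel merger, palatalisation, vowel merger)

vehumserwub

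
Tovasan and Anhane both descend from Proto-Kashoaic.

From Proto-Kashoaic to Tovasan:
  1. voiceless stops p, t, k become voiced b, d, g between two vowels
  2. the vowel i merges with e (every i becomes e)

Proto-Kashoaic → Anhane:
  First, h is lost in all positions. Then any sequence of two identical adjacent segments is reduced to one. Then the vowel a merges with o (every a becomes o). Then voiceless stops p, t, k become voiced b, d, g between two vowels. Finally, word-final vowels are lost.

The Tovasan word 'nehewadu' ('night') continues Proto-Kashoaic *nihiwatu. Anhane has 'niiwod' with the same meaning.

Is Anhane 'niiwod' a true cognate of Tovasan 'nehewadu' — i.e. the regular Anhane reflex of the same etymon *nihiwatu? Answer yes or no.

Derive the expected Anhane reflex of *nihiwatu:
Anhane: *nihiwatu
  nihiwatu → niiwatu   [h-loss]
  niiwatu → niwatu   [degemination]
  niwatu → niwotu   [vowel merger]
  niwotu → niwodu   [intervocalic voicing]
  niwodu → niwod   [apocope]
  giving Anhane niwod.
The regular Anhane reflex would be 'niwod', but the attested form is 'niiwod'. The correspondence is irregular, so they are not cognates (the Anhane form has a different source).

no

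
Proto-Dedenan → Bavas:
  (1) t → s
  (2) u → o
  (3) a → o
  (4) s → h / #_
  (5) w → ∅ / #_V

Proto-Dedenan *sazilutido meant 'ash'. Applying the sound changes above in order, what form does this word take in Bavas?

Bavas: *sazilutido > sazilusido > sazilosido > sozilosido > hozilosido  (by unconditioned shift, vowel merger, vowel merger, debuccalisation)

hozilosido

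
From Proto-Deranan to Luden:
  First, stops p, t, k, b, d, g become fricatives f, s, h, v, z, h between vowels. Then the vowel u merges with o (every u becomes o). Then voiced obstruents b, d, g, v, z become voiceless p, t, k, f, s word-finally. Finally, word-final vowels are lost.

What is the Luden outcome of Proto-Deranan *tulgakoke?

Luden: *tulgakoke > tulgahohe > tolgahohe > tolgahoh  (by intervocalic lenition, vowel merger, apocope)

tolgahoh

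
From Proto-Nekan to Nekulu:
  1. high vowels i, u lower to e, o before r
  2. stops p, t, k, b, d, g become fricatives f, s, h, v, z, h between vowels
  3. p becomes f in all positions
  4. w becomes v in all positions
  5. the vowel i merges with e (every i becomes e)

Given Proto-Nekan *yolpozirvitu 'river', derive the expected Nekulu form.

Nekulu: start from *yolpozirvitu.
  rule 1 (pre-rhotic lowering): yolpozirvitu → yolpozervitu
  rule 2 (intervocalic lenition): yolpozervitu → yolpozervisu
  rule 3 (unconditioned shift): yolpozervisu → yolfozervisu
  rule 4: no change — yolfozervisu
  rule 5 (vowel merger): yolfozervisu → yolfozervesu
  ⇒ Nekulu yolfozervesu

yolfozervesu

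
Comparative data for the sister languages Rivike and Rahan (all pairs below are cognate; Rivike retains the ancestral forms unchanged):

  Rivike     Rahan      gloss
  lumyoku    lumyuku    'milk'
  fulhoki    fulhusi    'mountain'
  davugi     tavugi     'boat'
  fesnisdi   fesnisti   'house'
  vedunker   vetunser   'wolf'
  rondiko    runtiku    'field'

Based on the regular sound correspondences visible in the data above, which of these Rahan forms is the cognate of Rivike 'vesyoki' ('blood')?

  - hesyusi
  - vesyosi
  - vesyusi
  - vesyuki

vesyusi

lumyoku ~ lumyuku, fulhoki ~ fulhusi — Rivike o corresponds to Rahan u after a consonant, before a consonant other than r, m, n, p, b, f, v.
fulhoki ~ fulhusi — Rivike k corresponds to Rahan s between vowels (before a front vowel).
Applying these to Rivike 'vesyoki':
  vesyoki → vesyuki   (o→u after a consonant, before a consonant other than r, m, n, p, b, f, v)
  vesyuki → vesyusi   (k→s between vowels (before a front vowel))
So the Rahan cognate is 'vesyusi'.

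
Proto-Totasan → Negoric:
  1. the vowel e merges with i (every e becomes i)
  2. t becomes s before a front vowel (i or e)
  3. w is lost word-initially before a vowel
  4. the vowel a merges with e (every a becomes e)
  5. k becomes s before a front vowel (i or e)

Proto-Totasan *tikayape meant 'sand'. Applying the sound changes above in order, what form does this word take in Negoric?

siseyepi

Negoric: *tikayape > tikayapi > sikayapi > sikeyepi > siseyepi  (by vowel merger, palatalisation, vowel merger, palatalisation)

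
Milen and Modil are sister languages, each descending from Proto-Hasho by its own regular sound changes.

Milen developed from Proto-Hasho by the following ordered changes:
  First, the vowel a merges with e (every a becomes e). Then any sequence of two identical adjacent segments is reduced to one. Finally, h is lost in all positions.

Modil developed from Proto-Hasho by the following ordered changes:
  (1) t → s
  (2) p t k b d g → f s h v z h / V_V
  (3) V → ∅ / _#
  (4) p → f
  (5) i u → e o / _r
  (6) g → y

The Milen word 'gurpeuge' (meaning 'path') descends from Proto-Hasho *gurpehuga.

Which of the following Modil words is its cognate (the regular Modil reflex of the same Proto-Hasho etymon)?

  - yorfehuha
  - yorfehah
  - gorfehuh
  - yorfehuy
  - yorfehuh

yorfehuh

Modil: *gurpehuga > gurpehuha > gurpehuh > gurfehuh > gorfehuh > yorfehuh  (by intervocalic lenition, apocope, unconditioned shift, pre-rhotic lowering, unconditioned shift)
Among the options, 'yorfehuh' alone shows every Modil change applied in order.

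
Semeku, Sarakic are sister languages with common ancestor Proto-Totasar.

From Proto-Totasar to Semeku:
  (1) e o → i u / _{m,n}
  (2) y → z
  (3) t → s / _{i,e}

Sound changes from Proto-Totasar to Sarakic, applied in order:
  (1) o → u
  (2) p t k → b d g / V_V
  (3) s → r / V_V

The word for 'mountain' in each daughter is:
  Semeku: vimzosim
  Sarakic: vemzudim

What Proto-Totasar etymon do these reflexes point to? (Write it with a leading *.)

*vemzotim

Position 5: Semeku has o, Sarakic has u. Semeku preserves o here (none of its changes turn any other segment into o), so the proto-segment is *o.
Position 6: Semeku has s, Sarakic has d. Taking the neighbouring segments as reconstructed: Semeku s could go back to *t or *s; Sarakic d could go back to *t or *d — the one source consistent with every daughter is *t.
Position 2: Semeku has i, Sarakic has e. Sarakic preserves e here (none of its changes turn any other segment into e), so the proto-segment is *e.
This points to *vemzotim. Verify forward in each daughter:
Semeku: *vemzotim > vimzotim > vimzosim  (by pre-nasal raising, palatalisation)
Sarakic: *vemzotim
  vemzotim → vemzutim   [vowel merger]
  vemzutim → vemzudim   [intervocalic voicing]
  vemzudim (rule 3 does not apply)
  giving Sarakic vemzudim.
No other proto-form is consistent with every reflex, so the reconstruction is *vemzotim.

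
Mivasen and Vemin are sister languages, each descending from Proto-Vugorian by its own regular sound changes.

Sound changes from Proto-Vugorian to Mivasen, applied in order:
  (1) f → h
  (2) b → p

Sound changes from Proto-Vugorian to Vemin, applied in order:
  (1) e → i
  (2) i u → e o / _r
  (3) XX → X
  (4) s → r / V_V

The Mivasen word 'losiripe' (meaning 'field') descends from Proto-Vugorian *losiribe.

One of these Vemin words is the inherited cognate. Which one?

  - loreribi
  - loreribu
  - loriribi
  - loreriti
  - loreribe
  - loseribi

loreribi

Vemin: start from *losiribe.
  rule 1 (vowel merger): losiribe → losiribi
  rule 2 (pre-rhotic lowering): losiribi → loseribi
  rule 3: no change — loseribi
  rule 4 (rhotacism): loseribi → loreribi
  ⇒ Vemin loreribi
Among the options, 'loreribi' alone shows every Vemin change applied in order.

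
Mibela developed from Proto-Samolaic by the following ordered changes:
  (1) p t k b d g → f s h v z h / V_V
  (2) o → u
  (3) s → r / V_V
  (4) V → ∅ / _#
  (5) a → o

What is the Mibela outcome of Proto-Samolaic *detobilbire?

deruvilbir

Mibela: *detobilbire > desovilbire > desuvilbire > deruvilbire > deruvilbir  (by intervocalic lenition, vowel merger, rhotacism, apocope)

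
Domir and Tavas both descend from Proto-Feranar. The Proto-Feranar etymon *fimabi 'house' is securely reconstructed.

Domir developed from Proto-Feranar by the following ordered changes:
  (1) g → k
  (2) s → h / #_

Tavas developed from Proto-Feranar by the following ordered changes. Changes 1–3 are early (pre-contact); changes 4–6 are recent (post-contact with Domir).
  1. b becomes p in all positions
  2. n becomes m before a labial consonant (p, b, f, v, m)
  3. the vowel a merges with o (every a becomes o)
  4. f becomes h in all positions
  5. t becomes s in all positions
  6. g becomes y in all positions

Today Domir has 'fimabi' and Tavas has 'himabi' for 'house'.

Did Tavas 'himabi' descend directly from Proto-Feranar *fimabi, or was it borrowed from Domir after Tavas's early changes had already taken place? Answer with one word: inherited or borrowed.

borrowed

If inherited, *fimabi would pass through all of Tavas's changes:
Tavas: *fimabi > fimapi > fimopi > himopi  (by unconditioned shift, vowel merger, unconditioned shift)
If borrowed from Domir 'fimabi' after the early changes, it would undergo only the recent ones:
  rule 4 (unconditioned shift): fimabi → himabi
  rule 5 (unconditioned shift): no change (himabi)
  rule 6 (unconditioned shift): no change (himabi)
  ⇒ as a loan: himabi
Tavas 'himabi' matches the loan outcome 'himabi', not the inherited 'himopi' — it skipped the early Tavas changes, so it was borrowed from Domir.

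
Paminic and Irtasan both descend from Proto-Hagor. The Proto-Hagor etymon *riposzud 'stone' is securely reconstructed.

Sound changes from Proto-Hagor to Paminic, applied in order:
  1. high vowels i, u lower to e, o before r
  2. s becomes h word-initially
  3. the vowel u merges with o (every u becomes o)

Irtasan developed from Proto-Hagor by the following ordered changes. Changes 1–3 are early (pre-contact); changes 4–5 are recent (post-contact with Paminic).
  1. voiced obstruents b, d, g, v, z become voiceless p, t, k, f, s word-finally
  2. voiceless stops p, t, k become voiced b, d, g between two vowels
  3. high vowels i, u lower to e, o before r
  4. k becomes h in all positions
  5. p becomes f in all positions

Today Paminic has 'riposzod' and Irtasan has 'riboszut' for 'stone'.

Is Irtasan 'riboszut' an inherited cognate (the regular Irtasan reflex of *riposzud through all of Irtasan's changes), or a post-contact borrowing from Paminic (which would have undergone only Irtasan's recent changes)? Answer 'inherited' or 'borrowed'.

inherited

If inherited, *riposzud would pass through all of Irtasan's changes:
Irtasan: start from *riposzud.
  rule 1 (final devoicing): riposzud → riposzut
  rule 2 (intervocalic voicing): riposzut → riboszut
  rule 3: no change — riboszut
  rule 4: no change — riboszut
  rule 5: no change — riboszut
  ⇒ Irtasan riboszut
If borrowed from Paminic 'riposzod' after the early changes, it would undergo only the recent ones:
  rule 4 (unconditioned shift): no change (riposzod)
  rule 5 (unconditioned shift): riposzod → rifoszod
  ⇒ as a loan: rifoszod
Irtasan 'riboszut' matches the inherited outcome exactly, so it is an inherited cognate, not a loan.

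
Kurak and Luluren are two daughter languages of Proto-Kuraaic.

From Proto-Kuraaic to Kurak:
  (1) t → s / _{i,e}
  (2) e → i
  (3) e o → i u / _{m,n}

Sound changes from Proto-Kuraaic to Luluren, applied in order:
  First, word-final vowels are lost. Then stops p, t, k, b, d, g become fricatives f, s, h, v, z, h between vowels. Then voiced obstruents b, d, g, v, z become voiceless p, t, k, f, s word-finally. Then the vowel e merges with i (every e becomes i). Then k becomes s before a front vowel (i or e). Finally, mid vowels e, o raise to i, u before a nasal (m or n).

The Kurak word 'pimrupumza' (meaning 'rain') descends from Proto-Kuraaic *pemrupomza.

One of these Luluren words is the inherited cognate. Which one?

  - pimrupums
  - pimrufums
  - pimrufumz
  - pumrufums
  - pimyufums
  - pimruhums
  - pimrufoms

pimrufums

Luluren: *pemrupomza
  pemrupomza → pemrupomz   [apocope]
  pemrupomz → pemrufomz   [intervocalic lenition]
  pemrufomz → pemrufoms   [final devoicing]
  pemrufoms → pimrufoms   [vowel merger]
  pimrufoms (rule 5 does not apply)
  pimrufoms → pimrufums   [pre-nasal raising]
  giving Luluren pimrufums.
Among the options, 'pimrufums' alone shows every Luluren change applied in order.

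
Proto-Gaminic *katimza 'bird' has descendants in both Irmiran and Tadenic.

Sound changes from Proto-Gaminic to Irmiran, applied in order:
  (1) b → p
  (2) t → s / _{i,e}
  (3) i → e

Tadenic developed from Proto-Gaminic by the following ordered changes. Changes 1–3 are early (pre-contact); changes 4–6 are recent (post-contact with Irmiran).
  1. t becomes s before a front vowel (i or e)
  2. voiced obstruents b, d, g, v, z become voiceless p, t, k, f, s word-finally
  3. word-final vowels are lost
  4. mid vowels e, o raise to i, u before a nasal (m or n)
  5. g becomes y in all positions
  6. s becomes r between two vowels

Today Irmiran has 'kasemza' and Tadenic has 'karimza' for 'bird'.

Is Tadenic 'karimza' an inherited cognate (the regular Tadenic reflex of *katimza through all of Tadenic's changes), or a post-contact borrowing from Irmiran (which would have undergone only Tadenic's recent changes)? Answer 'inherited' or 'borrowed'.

borrowed

If inherited, *katimza would pass through all of Tadenic's changes:
Tadenic: start from *katimza.
  rule 1 (palatalisation): katimza → kasimza
  rule 2: no change — kasimza
  rule 3 (apocope): kasimza → kasimz
  rule 4: no change — kasimz
  rule 5: no change — kasimz
  rule 6 (rhotacism): kasimz → karimz
  ⇒ Tadenic karimz
If borrowed from Irmiran 'kasemza' after the early changes, it would undergo only the recent ones:
  rule 4 (pre-nasal raising): kasemza → kasimza
  rule 5 (unconditioned shift): no change (kasimza)
  rule 6 (rhotacism): kasimza → karimza
  ⇒ as a loan: karimza
Tadenic 'karimza' matches the loan outcome 'karimza', not the inherited 'karimz' — it skipped the early Tadenic changes, so it was borrowed from Irmiran.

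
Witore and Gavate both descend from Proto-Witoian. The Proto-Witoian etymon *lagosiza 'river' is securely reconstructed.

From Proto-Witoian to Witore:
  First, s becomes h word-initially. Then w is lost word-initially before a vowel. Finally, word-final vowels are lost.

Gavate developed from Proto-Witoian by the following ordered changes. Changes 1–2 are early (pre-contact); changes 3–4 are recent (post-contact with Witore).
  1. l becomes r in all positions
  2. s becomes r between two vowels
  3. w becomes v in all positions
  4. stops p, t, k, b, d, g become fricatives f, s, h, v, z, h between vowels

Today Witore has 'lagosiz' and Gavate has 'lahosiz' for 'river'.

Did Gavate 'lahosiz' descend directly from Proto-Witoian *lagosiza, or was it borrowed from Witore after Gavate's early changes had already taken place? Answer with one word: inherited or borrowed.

If inherited, *lagosiza would pass through all of Gavate's changes:
Gavate: start from *lagosiza.
  rule 1 (unconditioned shift): lagosiza → ragosiza
  rule 2 (rhotacism): ragosiza → ragoriza
  rule 3: no change — ragoriza
  rule 4 (intervocalic lenition): ragoriza → rahoriza
  ⇒ Gavate rahoriza
If borrowed from Witore 'lagosiz' after the early changes, it would undergo only the recent ones:
  rule 3 (unconditioned shift): no change (lagosiz)
  rule 4 (intervocalic lenition): lagosiz → lahosiz
  ⇒ as a loan: lahosiz
Gavate 'lahosiz' matches the loan outcome 'lahosiz', not the inherited 'rahoriza' — it skipped the early Gavate changes, so it was borrowed from Witore.

borrowed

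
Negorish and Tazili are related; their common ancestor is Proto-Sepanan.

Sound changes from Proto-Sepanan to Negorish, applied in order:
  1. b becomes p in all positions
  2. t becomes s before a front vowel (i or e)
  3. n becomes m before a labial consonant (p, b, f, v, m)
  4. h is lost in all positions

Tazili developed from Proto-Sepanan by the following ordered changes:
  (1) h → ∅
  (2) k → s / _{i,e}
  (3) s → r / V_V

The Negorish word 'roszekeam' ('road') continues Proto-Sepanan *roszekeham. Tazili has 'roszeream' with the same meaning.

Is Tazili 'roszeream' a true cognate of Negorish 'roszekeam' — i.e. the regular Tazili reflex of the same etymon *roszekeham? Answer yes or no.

yes

Derive the expected Tazili reflex of *roszekeham:
Tazili: *roszekeham > roszekeam > roszeseam > roszeream  (by h-loss, palatalisation, rhotacism)
Tazili 'roszeream' matches the regular reflex exactly, so the pair is cognate.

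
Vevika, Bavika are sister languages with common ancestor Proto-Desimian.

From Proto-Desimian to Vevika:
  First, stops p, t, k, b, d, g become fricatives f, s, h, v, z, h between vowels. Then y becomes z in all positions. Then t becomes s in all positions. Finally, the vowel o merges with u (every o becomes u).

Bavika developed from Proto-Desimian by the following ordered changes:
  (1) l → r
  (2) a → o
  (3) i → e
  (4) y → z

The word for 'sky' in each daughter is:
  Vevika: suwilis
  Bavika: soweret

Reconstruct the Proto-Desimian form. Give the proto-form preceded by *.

*sowilit

Position 5: Vevika has l, Bavika has r. Vevika preserves l here (none of its changes turn any other segment into l), so the proto-segment is *l.
Position 6: Vevika has i, Bavika has e. Vevika preserves i here (none of its changes turn any other segment into i), so the proto-segment is *i.
Position 7: Vevika has s, Bavika has t. Bavika preserves t here (none of its changes turn any other segment into t), so the proto-segment is *t.
Continuing position by position gives *sowilit; check it forward:
Vevika: start from *sowilit.
  rule 1: no change — sowilit
  rule 2: no change — sowilit
  rule 3 (unconditioned shift): sowilit → sowilis
  rule 4 (vowel merger): sowilis → suwilis
  ⇒ Vevika suwilis
Bavika: *sowilit > sowirit > soweret  (by unconditioned shift, vowel merger)
*sowilit is the unique common source.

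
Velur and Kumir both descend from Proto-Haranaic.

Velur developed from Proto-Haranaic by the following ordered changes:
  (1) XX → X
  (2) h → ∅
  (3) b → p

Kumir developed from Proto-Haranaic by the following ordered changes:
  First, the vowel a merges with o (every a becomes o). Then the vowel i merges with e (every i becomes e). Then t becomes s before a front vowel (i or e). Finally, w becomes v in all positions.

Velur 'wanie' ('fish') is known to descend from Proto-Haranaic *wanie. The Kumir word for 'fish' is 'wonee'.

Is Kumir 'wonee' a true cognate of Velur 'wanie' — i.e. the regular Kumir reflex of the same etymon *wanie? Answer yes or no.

no

Derive the expected Kumir reflex of *wanie:
Kumir: start from *wanie.
  rule 1 (vowel merger): wanie → wonie
  rule 2 (vowel merger): wonie → wonee
  rule 3: no change — wonee
  rule 4 (unconditioned shift): wonee → vonee
  ⇒ Kumir vonee
The regular Kumir reflex would be 'vonee', but the attested form is 'wonee'. The correspondence is irregular, so they are not cognates (the Kumir form has a different source).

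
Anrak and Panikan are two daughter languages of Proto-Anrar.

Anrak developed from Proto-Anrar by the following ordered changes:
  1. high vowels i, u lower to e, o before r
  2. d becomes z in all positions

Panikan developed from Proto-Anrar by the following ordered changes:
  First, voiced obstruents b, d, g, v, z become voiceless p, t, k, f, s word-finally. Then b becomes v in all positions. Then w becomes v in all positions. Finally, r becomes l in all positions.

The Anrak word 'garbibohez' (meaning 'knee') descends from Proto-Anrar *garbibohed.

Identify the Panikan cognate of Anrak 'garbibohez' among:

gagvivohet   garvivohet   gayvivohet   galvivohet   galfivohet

Panikan: *garbibohed
  garbibohed → garbibohet   [final devoicing]
  garbibohet → garvivohet   [unconditioned shift]
  garvivohet (rule 3 does not apply)
  garvivohet → galvivohet   [unconditioned shift]
  giving Panikan galvivohet.

galvivohet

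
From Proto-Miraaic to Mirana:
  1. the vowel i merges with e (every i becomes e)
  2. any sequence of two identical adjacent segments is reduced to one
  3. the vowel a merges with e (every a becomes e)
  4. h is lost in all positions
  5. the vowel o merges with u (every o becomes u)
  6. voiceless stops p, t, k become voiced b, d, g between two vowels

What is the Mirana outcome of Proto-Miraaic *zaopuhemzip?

Mirana: *zaopuhemzip
  zaopuhemzip → zaopuhemzep   [vowel merger]
  zaopuhemzep (rule 2 does not apply)
  zaopuhemzep → zeopuhemzep   [vowel merger]
  zeopuhemzep → zeopuemzep   [h-loss]
  zeopuemzep → zeupuemzep   [vowel merger]
  zeupuemzep → zeubuemzep   [intervocalic voicing]
  giving Mirana zeubuemzep.

zeubuemzep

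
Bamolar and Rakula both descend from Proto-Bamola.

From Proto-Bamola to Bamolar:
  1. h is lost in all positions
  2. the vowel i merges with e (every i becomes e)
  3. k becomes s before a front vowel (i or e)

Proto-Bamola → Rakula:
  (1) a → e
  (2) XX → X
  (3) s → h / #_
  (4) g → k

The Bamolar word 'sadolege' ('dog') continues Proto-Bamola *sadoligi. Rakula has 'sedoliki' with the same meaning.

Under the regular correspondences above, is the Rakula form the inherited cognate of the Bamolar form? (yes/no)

Derive the expected Rakula reflex of *sadoligi:
Rakula: *sadoligi > sedoligi > hedoligi > hedoliki  (by vowel merger, debuccalisation, unconditioned shift)
The regular Rakula reflex would be 'hedoliki', but the attested form is 'sedoliki'. The correspondence is irregular, so they are not cognates (the Rakula form has a different source).

no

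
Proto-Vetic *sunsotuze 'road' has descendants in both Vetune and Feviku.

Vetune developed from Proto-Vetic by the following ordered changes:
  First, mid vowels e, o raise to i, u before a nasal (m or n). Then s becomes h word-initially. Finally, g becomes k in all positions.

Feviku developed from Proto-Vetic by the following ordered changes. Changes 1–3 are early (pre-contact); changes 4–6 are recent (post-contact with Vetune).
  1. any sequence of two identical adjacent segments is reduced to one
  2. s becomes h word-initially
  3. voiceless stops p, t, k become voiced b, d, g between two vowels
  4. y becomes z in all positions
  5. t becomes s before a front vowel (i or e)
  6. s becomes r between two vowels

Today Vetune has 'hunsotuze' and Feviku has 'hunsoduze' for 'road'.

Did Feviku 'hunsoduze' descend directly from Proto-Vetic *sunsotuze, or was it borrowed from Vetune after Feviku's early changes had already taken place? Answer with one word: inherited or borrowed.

If inherited, *sunsotuze would pass through all of Feviku's changes:
Feviku: *sunsotuze > hunsotuze > hunsoduze  (by debuccalisation, intervocalic voicing)
If borrowed from Vetune 'hunsotuze' after the early changes, it would undergo only the recent ones:
  rule 4 (unconditioned shift): no change (hunsotuze)
  rule 5 (palatalisation): no change (hunsotuze)
  rule 6 (rhotacism): no change (hunsotuze)
  ⇒ as a loan: hunsotuze
Feviku 'hunsoduze' matches the inherited outcome exactly, so it is an inherited cognate, not a loan.

inherited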